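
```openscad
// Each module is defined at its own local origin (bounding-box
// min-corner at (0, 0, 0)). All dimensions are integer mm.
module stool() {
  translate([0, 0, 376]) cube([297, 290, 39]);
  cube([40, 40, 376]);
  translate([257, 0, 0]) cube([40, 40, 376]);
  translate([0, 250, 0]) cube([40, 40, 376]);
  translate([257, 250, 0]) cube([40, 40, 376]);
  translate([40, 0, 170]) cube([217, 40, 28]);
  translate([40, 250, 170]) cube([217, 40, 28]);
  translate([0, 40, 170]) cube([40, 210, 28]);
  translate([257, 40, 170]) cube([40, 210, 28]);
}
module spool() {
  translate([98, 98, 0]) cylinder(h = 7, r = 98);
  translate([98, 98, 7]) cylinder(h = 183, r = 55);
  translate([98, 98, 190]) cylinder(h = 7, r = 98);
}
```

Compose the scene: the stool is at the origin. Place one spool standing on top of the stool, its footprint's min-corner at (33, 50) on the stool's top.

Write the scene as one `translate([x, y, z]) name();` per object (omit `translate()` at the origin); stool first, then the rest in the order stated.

stool();
translate([33, 50, 415]) spool();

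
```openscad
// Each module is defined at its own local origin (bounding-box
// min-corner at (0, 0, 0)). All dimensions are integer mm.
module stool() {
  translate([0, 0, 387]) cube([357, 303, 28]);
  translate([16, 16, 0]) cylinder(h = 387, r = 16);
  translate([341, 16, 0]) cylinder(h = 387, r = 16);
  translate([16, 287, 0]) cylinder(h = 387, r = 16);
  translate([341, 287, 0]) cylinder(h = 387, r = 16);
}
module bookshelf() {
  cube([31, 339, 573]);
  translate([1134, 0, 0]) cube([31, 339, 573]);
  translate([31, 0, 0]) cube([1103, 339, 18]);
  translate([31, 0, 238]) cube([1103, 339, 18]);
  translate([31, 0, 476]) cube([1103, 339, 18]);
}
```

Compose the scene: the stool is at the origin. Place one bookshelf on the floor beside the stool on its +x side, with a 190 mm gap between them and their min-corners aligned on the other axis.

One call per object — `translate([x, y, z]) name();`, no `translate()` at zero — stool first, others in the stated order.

stool();
translate([547, 0, 0]) bookshelf();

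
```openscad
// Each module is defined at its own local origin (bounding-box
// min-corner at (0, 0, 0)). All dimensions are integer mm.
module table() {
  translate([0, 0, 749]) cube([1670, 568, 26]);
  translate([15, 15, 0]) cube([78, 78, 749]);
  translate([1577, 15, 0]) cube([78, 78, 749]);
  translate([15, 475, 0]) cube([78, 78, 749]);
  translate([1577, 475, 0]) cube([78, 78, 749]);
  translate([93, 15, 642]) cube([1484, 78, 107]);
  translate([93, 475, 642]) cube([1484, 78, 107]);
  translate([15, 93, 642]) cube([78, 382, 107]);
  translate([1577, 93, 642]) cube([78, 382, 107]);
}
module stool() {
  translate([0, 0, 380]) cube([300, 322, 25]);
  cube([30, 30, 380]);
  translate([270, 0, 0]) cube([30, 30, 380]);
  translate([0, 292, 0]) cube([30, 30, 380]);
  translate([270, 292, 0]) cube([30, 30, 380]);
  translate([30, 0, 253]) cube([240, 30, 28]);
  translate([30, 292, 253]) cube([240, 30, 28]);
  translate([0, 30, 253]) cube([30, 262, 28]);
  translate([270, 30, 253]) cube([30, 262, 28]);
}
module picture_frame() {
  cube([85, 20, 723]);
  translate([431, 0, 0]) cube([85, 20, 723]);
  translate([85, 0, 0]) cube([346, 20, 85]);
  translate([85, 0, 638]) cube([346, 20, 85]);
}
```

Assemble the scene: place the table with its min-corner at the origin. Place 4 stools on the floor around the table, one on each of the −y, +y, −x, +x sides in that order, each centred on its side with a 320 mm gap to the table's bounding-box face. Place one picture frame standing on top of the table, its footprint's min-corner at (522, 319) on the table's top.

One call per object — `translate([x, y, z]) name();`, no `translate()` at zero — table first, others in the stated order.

table();
translate([685, -642, 0]) stool();
translate([685, 888, 0]) stool();
translate([-620, 123, 0]) stool();
translate([1990, 123, 0]) stool();
translate([522, 319, 775]) picture_frame();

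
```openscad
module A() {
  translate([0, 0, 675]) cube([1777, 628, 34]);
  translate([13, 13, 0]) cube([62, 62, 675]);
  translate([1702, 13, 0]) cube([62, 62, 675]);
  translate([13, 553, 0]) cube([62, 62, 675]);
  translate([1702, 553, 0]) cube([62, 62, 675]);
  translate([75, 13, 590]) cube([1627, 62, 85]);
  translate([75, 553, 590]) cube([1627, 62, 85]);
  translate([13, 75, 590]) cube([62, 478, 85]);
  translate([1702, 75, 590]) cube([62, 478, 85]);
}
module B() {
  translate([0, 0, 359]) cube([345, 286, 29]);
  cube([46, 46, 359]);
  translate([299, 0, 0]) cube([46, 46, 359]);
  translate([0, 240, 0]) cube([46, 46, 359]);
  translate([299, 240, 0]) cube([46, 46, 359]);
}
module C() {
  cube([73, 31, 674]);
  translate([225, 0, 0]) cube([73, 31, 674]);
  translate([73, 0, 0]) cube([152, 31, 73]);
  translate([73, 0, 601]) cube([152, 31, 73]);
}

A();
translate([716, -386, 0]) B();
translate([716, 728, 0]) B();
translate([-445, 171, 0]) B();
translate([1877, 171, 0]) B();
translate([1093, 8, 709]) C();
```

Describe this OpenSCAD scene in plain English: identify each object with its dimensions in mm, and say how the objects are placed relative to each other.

A is a table: top 1777 mm (x) × 628 mm (y), 34 mm thick, upper face at z = 709 mm, on four 62×62 mm square legs, each inset 13 mm from the nearest pair of top edges, running from z = 0 to the bottom of the top. Four apron rails, 62 mm thick and 85 mm tall, run between adjacent legs with their top edges flush with the underside of the top and their outer faces flush with the legs' outer faces.

B is a four-legged stool. The seat is 345×286 mm, 29 mm thick, top at z = 388 mm. It stands on four square legs, each 46×46 mm in cross-section, from z = 0 to the seat underside, each flush with a corner of the seat.

C is a picture frame with a 152×528 mm rectangular opening (x by z) and a uniform 73 mm border on every side. Frame depth is 31 mm along y. It is built from two vertical stiles running the full outside height and two horizontal rails spanning the gap between the stiles.

Four stools sit around the table at the −y, +y, −x, +x sides. The picture frame is on top of the table.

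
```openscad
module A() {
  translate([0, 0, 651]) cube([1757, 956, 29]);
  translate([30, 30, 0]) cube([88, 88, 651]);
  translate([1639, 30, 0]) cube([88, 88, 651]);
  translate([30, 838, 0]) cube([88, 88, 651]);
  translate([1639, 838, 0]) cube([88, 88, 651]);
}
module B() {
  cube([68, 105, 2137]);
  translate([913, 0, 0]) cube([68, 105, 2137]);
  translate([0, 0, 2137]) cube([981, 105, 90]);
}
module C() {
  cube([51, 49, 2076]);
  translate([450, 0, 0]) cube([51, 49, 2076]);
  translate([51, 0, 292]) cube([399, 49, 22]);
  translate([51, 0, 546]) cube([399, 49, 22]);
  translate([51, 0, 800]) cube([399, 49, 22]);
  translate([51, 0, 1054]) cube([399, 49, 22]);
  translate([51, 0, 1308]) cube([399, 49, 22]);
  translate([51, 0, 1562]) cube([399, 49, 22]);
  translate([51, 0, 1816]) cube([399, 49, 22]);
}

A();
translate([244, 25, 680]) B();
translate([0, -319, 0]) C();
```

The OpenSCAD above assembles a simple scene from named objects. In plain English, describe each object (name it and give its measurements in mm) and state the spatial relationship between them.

A is a rectangular dining table. The top is 1757×956×29 mm with its upper surface at z = 680 mm. It stands on four 88×88 mm square legs, each inset 30 mm from the nearest pair of top edges, running from the floor to the underside of the top.

B is a door frame. The clear opening is 845 mm wide and 2137 mm high. Two 68 mm wide jambs, 105 mm deep, stand either side of the opening from the floor to the top of the opening. A 90 mm thick head sits across the top of both jambs, spanning the full outside width of the frame.

C is a wooden ladder with two side rails of 51×49 mm section and 2076 mm height, set 501 mm apart overall. Between them run 7 rectangular rungs (49 mm deep, 22 mm thick), front faces flush with the rails' −y face. The bottom of the first rung is 292 mm above the floor and each subsequent rung is 254 mm higher than the one below.

The door frame is on top of the table. The ladder is on the floor beside the table on its −y side.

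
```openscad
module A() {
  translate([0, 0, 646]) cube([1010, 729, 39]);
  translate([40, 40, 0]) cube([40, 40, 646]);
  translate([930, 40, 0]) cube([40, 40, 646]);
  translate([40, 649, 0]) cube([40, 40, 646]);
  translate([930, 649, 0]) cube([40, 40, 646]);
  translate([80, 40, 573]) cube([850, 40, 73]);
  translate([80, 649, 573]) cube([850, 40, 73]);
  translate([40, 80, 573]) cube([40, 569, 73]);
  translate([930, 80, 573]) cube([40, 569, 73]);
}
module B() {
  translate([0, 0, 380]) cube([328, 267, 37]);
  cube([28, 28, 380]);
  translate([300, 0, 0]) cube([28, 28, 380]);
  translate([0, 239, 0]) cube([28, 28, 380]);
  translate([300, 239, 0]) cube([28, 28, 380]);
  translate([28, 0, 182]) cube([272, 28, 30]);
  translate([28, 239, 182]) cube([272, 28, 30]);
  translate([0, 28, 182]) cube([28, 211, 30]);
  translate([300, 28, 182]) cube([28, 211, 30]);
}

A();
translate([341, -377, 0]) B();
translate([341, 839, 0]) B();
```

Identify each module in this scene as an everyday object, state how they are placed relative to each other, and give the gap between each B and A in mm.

Each stool's nearest face is 110 mm from the table's bounding box.

A is a table. B is a stool. Two stools sit around the table at the −y, +y sides. The gap between each stool and the table is 110 mm.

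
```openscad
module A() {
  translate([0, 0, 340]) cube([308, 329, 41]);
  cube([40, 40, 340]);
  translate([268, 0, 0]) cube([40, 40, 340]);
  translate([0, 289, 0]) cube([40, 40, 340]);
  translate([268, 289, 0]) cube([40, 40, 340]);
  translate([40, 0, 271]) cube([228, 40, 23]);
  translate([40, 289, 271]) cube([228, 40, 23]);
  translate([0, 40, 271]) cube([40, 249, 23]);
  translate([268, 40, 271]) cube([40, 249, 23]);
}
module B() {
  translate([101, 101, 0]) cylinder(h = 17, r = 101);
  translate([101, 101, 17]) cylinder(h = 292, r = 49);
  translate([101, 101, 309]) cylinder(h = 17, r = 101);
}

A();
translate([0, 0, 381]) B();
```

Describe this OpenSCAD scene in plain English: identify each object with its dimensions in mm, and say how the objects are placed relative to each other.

A is a four-legged stool. The seat is 308×329 mm, 41 mm thick, top at z = 381 mm. It stands on four square legs, each 40×40 mm in cross-section, from z = 0 to the seat underside, each flush with a corner of the seat. Four stretchers, 40 mm wide and 23 mm tall, connect adjacent legs with their undersides at z = 271 mm, each running between the inner faces of the legs it joins and aligned with the legs' outer faces on the other axis.

B is a spool: two coaxial disc flanges of radius 101 mm and thickness 17 mm, joined by a core cylinder of radius 49 mm and height 292 mm. The lower flange rests on z = 0 and the three cylinders share a vertical axis.

The spool is on top of the stool.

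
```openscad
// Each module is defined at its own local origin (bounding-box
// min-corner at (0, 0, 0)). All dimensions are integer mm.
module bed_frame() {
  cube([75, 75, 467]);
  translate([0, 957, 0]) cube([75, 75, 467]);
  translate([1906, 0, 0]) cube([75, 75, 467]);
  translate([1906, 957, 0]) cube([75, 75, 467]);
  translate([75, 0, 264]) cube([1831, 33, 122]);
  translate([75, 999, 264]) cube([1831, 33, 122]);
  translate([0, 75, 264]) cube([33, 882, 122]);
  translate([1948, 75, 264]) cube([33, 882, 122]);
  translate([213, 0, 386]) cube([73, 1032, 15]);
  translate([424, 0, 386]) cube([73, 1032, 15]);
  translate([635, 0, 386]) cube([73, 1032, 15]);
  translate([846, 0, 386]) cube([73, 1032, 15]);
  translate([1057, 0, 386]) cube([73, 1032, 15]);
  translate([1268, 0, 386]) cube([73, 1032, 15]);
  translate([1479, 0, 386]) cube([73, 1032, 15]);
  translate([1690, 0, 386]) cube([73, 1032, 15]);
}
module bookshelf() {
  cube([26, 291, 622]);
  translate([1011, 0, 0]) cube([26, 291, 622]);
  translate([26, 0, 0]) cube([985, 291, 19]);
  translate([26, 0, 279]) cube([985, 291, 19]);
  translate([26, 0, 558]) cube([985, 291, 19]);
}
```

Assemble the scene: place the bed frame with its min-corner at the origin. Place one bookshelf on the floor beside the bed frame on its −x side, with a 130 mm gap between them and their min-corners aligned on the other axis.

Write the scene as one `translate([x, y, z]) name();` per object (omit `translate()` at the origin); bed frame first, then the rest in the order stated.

bed_frame();
translate([-1167, 0, 0]) bookshelf();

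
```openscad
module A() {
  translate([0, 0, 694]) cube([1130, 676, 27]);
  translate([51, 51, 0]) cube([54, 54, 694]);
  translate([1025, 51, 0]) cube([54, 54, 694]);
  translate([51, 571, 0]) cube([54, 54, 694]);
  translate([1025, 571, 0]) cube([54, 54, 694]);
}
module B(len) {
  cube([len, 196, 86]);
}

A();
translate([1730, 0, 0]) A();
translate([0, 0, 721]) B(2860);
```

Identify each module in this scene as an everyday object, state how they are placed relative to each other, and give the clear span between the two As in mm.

Second table starts at x = 1730; first ends at x = 1130; clear span = 1730 − 1130 = 600 mm.

A is a table. B is a beam. A beam spans the tops of two tables. The clear span between the two tables is 600 mm.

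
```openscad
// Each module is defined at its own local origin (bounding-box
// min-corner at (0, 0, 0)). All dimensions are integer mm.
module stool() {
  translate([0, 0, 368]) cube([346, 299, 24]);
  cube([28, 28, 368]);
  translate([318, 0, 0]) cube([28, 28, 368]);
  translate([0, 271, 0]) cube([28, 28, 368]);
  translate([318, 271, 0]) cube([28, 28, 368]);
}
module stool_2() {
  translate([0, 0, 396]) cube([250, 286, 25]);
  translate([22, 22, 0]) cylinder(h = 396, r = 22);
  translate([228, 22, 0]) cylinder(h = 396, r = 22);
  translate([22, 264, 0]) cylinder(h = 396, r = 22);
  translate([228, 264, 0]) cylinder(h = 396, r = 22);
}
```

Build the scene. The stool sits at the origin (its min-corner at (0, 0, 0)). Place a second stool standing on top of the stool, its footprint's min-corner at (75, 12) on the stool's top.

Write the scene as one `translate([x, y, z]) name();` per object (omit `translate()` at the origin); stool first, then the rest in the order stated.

stool();
translate([75, 12, 392]) stool_2();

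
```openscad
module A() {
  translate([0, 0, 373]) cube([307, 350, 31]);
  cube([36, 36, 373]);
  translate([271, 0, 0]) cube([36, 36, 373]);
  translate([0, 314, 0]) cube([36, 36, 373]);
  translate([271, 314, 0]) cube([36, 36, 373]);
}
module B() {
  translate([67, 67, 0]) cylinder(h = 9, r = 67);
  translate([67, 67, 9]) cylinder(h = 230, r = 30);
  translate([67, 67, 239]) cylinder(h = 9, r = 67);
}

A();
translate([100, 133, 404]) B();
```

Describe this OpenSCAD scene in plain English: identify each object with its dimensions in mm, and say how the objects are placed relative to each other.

A is a four-legged stool. The seat is 307×350 mm, 31 mm thick, top at z = 404 mm. It stands on four square legs, each 36×36 mm in cross-section, from z = 0 to the seat underside, each flush with a corner of the seat.

B is a spool: two coaxial disc flanges of radius 67 mm and thickness 9 mm, joined by a core cylinder of radius 30 mm and height 230 mm. The lower flange rests on z = 0 and the three cylinders share a vertical axis.

The spool is on top of the stool.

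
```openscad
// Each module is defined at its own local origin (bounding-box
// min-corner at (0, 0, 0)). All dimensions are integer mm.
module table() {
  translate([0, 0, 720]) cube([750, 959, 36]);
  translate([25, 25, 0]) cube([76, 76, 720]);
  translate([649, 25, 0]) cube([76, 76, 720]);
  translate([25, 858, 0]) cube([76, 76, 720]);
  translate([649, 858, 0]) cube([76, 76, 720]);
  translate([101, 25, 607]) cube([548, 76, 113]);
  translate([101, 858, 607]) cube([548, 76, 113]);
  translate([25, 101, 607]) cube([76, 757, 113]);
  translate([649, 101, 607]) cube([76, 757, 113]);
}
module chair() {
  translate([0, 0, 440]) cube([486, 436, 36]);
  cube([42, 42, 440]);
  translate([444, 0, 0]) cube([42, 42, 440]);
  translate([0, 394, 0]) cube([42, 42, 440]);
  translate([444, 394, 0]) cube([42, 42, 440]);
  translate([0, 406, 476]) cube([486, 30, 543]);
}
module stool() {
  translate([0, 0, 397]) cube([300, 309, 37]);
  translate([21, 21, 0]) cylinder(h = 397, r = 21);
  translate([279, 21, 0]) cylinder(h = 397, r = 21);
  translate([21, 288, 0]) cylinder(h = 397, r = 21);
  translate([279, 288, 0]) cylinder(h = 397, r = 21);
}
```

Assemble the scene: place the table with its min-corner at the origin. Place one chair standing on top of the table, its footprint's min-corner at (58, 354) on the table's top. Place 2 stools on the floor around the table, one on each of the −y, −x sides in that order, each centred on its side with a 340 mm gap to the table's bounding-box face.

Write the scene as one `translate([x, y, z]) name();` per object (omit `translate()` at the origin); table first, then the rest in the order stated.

table();
translate([58, 354, 756]) chair();
translate([225, -649, 0]) stool();
translate([-640, 325, 0]) stool();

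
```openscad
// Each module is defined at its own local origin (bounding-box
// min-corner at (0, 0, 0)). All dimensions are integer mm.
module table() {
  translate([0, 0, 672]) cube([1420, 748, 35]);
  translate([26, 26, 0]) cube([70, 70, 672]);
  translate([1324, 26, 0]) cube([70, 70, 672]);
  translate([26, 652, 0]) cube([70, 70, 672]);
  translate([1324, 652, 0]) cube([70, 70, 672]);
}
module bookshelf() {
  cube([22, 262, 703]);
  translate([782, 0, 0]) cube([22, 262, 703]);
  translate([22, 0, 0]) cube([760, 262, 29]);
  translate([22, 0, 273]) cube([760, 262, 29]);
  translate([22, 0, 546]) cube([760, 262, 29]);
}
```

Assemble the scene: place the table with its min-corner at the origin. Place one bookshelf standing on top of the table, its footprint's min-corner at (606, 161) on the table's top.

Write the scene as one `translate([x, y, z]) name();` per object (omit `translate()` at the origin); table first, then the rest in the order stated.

table();
translate([606, 161, 707]) bookshelf();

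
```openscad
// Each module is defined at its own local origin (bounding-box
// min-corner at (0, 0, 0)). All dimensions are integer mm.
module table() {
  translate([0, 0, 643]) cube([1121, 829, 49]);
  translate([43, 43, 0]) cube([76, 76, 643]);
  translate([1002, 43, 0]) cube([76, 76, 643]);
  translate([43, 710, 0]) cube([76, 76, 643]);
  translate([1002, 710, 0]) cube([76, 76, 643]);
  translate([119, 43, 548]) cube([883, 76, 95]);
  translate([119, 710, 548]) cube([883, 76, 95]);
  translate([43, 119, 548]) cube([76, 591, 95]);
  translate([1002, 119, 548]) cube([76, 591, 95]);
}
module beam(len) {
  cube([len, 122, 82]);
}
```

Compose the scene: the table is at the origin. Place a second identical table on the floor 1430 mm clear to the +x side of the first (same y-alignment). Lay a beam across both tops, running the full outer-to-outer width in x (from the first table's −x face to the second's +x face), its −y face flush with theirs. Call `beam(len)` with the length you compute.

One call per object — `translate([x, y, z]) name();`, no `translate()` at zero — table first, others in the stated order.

table();
translate([2551, 0, 0]) table();
translate([0, 0, 692]) beam(3672);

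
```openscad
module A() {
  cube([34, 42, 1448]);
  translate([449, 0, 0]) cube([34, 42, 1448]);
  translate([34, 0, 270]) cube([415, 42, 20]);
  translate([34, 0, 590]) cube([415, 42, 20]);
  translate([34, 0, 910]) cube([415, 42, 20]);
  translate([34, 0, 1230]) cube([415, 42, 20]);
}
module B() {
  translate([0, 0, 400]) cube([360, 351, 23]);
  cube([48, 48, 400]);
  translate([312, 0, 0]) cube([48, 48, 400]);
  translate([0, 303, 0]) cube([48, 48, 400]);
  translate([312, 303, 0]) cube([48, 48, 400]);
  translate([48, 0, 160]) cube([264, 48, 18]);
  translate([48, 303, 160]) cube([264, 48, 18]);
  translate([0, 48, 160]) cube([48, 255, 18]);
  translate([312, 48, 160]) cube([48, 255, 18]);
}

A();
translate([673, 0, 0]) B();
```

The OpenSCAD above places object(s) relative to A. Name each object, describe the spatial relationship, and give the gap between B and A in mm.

The stool's nearest face is 190 mm from the ladder's +x face.

A is a ladder. B is a stool. The stool is on the floor beside the ladder on its +x side. The gap between the stool and the ladder is 190 mm.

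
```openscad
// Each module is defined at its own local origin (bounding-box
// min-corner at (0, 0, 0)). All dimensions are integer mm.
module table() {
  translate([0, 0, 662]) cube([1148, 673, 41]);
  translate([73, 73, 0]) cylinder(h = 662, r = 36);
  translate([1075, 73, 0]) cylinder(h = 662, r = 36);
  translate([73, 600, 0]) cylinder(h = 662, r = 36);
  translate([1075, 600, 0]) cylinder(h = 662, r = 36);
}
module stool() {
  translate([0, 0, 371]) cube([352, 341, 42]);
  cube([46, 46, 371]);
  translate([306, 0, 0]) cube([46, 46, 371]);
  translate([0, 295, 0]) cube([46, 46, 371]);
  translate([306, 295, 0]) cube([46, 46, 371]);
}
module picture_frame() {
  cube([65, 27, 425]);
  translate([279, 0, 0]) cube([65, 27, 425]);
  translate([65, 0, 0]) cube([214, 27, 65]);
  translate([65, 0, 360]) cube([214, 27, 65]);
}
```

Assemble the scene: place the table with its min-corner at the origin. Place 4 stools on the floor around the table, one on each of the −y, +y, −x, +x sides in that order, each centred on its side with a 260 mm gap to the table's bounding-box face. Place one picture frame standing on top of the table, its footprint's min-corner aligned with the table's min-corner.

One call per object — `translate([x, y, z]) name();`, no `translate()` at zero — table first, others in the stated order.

table();
translate([398, -601, 0]) stool();
translate([398, 933, 0]) stool();
translate([-612, 166, 0]) stool();
translate([1408, 166, 0]) stool();
translate([0, 0, 703]) picture_frame();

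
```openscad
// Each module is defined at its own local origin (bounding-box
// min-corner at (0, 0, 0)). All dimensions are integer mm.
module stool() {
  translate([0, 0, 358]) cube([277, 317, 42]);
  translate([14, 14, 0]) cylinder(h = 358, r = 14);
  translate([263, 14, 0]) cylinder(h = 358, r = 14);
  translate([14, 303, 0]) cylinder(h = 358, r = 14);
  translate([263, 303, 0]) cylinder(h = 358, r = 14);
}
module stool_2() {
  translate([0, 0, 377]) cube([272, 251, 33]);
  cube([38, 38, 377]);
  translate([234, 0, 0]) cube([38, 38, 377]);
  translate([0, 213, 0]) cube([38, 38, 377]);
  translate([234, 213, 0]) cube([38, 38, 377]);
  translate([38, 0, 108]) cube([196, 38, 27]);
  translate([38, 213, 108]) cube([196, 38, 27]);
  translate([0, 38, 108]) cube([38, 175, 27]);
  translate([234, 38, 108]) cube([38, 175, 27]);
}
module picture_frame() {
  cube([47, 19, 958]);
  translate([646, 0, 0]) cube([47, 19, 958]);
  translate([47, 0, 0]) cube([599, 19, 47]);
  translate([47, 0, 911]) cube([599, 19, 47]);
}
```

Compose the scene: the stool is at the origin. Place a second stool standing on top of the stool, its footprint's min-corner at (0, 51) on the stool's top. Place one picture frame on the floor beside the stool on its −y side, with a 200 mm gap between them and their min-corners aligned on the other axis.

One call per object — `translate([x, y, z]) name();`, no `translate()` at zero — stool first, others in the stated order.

stool();
translate([0, 51, 400]) stool_2();
translate([0, -219, 0]) picture_frame();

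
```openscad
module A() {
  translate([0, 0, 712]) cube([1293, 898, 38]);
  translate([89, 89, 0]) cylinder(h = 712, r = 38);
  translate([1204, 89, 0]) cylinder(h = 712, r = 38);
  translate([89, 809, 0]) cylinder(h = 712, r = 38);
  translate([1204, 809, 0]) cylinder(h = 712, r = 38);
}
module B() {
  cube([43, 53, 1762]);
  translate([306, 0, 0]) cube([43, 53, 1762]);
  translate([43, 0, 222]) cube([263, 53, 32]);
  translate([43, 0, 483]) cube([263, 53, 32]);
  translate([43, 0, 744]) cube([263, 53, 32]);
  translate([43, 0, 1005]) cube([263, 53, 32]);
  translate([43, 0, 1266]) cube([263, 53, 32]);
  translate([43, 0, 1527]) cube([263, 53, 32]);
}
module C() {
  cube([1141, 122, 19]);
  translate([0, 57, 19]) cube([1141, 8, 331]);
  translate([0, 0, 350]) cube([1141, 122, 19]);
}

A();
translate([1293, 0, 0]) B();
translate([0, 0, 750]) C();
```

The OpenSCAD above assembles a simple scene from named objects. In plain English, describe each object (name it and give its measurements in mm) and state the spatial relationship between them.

A is a rectangular dining table. The top is 1293×898×38 mm with its upper surface at z = 750 mm. It stands on four round legs of 76 mm diameter, each leg's bounding box inset 51 mm from the nearest pair of top edges, running from the floor to the underside of the top.

B is a wooden ladder with two side rails of 43×53 mm section and 1762 mm height, set 349 mm apart overall. Between them run 6 rectangular rungs (53 mm deep, 32 mm thick), front faces flush with the rails' −y face. The bottom of the first rung is 222 mm above the floor and each subsequent rung is 261 mm higher than the one below.

C is an I-beam lying along x, 1141 mm long. Overall section height 369 mm. Two flanges 122 mm wide (y) and 19 mm thick, one on the floor and one at the top; a web 8 mm thick runs between them, centred on the flange width.

The ladder is against the table's +x side, with their −y faces flush. The I-beam is on top of the table.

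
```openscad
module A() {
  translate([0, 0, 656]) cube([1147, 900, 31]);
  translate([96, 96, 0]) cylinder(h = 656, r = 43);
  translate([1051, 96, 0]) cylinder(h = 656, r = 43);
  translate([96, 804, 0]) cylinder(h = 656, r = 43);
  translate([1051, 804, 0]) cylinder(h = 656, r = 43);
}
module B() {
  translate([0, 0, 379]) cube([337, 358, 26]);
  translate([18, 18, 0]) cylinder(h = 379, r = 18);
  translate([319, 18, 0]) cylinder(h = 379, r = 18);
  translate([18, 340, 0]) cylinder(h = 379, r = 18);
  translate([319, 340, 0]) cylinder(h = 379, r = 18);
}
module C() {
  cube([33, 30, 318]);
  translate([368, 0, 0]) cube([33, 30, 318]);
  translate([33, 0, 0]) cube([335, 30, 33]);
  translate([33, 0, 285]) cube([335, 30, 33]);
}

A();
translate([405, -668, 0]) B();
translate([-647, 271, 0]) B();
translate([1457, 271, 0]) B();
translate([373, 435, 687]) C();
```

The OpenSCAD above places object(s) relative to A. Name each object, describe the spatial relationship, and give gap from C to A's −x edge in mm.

The picture frame's min-x is at 373; the table's min-x is 0; gap = 373 mm.

A is a table. B is a stool. C is a picture frame. Three stools sit around the table at the −y, −x, +x sides. The picture frame is on top of the table, centred. The gap from the picture frame to the table's −x edge is 373 mm.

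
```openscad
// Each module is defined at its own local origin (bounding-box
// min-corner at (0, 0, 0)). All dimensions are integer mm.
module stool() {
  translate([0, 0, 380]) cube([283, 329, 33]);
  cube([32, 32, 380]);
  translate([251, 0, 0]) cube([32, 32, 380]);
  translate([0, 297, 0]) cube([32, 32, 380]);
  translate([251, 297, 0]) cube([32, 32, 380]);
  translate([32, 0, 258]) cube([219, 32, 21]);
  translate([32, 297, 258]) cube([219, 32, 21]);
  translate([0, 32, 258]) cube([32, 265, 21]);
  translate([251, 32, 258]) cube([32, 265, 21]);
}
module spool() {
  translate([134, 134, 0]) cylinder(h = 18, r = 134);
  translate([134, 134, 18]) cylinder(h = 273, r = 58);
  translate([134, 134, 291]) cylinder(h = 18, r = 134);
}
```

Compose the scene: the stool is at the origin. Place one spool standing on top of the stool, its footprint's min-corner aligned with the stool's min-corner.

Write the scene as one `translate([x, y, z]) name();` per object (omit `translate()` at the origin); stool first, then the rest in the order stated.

stool();
translate([0, 0, 413]) spool();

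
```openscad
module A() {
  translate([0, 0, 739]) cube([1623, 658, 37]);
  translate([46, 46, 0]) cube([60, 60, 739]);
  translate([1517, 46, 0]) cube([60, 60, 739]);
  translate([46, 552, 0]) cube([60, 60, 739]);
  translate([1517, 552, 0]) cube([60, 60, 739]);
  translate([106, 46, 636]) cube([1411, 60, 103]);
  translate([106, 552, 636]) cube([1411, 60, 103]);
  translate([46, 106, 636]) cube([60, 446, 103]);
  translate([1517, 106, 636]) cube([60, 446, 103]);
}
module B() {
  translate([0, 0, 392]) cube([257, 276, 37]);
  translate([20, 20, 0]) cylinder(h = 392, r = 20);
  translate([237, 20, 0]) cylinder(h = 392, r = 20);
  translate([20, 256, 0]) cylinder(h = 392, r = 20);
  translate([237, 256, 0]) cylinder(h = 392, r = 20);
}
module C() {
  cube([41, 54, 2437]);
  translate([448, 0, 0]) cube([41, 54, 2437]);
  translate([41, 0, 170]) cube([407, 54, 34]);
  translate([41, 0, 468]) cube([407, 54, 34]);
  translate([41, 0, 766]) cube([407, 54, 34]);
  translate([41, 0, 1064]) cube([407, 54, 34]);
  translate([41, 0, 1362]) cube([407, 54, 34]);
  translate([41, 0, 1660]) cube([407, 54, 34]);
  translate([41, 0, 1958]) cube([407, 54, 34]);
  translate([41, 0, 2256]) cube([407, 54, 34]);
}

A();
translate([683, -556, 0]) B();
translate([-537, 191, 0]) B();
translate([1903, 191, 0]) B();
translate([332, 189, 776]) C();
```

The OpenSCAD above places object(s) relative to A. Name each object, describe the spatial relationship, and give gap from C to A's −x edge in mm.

The ladder's min-x is at 332; the table's min-x is 0; gap = 332 mm.

A is a table. B is a stool. C is a ladder. Three stools sit around the table at the −y, −x, +x sides. The ladder is on top of the table. The gap from the ladder to the table's −x edge is 332 mm.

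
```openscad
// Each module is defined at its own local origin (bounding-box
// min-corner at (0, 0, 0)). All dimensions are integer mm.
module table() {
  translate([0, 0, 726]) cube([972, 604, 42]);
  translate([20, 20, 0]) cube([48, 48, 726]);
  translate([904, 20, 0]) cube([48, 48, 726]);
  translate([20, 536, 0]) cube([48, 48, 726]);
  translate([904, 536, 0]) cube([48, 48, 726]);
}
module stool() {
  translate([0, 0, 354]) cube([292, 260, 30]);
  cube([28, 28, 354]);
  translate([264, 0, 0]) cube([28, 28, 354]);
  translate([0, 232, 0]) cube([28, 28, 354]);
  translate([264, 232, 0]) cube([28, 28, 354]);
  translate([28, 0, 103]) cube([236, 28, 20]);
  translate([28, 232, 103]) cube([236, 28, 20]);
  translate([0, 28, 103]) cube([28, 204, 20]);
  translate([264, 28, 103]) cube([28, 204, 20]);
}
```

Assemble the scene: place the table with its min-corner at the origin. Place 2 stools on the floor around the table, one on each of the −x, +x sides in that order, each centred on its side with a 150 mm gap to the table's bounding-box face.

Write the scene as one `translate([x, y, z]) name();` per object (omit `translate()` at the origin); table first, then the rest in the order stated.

table();
translate([-442, 172, 0]) stool();
translate([1122, 172, 0]) stool();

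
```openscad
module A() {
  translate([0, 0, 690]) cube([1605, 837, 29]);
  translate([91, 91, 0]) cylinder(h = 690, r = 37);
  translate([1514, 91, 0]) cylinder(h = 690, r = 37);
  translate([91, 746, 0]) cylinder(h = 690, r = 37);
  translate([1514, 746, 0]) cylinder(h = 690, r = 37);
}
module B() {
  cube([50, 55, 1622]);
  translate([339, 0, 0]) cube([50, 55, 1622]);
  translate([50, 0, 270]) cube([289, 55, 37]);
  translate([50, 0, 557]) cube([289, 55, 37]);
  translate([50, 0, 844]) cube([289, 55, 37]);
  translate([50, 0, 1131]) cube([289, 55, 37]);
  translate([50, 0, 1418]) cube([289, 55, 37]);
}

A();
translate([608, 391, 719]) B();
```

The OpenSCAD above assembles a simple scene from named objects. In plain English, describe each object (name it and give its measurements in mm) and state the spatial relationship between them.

A is a table: top 1605 mm (x) × 837 mm (y), 29 mm thick, upper face at z = 719 mm, on four round legs of 74 mm diameter, each leg's bounding box inset 54 mm from the nearest pair of top edges, running from z = 0 to the bottom of the top.

B is a straight ladder. Two 50×55 mm vertical rails, 1622 mm tall, stand 389 mm apart (outside-to-outside) with their front faces coplanar on the −y side. 5 rungs, each 55 mm deep and 37 mm tall, span between the inner faces of the rails, front faces flush with the rails. The lowest rung's underside is at z = 270 mm and rungs are spaced 287 mm apart (underside to underside).

The ladder is on top of the table, centred.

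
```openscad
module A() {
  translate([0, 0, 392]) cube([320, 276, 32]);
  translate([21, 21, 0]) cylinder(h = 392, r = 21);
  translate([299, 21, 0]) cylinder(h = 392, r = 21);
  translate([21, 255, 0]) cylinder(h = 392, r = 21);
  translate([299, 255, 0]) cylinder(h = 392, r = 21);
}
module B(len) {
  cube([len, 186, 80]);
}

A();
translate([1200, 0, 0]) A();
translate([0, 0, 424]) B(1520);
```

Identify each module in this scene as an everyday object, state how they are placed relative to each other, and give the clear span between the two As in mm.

Second stool starts at x = 1200; first ends at x = 320; clear span = 1200 − 320 = 880 mm.

A is a stool. B is a beam. A beam spans the tops of two stools. The clear span between the two stools is 880 mm.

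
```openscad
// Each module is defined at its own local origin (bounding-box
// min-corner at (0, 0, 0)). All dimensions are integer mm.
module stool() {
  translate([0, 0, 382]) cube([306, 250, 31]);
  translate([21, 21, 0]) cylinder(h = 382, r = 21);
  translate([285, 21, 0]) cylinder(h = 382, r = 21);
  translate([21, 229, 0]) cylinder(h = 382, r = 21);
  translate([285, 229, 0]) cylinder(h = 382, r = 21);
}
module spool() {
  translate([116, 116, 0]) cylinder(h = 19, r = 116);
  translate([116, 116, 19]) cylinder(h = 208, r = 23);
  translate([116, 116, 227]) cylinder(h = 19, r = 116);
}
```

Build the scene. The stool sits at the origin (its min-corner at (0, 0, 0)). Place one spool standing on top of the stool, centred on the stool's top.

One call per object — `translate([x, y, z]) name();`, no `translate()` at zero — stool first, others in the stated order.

stool();
translate([37, 9, 413]) spool();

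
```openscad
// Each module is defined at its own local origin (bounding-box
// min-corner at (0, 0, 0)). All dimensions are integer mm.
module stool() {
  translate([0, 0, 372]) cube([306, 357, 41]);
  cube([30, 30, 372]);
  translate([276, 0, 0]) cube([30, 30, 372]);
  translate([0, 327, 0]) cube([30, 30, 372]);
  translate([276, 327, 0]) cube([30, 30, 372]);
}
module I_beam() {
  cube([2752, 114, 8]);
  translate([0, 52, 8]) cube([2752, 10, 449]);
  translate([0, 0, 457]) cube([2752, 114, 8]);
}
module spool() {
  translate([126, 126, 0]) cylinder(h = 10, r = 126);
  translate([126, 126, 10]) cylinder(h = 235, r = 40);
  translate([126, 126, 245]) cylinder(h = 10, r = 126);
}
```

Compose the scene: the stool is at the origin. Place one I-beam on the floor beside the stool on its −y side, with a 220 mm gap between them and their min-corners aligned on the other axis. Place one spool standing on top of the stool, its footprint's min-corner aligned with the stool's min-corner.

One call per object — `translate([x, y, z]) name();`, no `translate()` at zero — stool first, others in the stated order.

stool();
translate([0, -334, 0]) I_beam();
translate([0, 0, 413]) spool();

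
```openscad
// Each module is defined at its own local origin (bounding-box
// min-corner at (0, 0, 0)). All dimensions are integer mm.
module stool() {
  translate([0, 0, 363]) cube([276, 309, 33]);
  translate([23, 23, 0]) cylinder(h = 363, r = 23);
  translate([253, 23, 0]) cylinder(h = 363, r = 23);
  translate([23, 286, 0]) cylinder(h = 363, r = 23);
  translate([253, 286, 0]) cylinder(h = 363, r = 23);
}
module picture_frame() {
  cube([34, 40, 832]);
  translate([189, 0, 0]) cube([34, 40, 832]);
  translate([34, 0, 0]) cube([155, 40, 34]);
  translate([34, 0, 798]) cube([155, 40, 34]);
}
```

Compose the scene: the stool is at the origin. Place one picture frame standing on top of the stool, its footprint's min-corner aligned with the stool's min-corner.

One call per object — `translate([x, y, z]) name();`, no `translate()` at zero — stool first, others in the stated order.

stool();
translate([0, 0, 396]) picture_frame();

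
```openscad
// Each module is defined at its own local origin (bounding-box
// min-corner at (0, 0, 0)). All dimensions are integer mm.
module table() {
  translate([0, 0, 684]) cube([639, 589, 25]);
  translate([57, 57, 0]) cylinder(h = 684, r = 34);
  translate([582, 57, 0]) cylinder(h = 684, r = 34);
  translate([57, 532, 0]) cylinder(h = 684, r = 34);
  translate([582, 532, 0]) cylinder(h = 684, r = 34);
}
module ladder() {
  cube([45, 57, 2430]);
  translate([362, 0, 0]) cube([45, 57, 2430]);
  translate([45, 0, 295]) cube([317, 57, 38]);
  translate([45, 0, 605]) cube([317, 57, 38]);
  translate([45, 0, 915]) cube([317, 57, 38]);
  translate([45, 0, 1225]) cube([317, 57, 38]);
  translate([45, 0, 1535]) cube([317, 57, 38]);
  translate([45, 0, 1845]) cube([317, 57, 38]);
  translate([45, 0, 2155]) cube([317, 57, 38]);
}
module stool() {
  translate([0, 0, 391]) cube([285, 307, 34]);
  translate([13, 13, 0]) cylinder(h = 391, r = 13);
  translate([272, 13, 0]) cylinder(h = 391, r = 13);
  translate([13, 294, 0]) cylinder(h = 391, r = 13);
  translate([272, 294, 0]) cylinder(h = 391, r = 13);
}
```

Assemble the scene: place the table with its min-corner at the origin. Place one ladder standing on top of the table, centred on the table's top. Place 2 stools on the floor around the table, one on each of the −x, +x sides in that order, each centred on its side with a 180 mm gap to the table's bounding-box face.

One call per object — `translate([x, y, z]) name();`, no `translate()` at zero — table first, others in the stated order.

table();
translate([116, 266, 709]) ladder();
translate([-465, 141, 0]) stool();
translate([819, 141, 0]) stool();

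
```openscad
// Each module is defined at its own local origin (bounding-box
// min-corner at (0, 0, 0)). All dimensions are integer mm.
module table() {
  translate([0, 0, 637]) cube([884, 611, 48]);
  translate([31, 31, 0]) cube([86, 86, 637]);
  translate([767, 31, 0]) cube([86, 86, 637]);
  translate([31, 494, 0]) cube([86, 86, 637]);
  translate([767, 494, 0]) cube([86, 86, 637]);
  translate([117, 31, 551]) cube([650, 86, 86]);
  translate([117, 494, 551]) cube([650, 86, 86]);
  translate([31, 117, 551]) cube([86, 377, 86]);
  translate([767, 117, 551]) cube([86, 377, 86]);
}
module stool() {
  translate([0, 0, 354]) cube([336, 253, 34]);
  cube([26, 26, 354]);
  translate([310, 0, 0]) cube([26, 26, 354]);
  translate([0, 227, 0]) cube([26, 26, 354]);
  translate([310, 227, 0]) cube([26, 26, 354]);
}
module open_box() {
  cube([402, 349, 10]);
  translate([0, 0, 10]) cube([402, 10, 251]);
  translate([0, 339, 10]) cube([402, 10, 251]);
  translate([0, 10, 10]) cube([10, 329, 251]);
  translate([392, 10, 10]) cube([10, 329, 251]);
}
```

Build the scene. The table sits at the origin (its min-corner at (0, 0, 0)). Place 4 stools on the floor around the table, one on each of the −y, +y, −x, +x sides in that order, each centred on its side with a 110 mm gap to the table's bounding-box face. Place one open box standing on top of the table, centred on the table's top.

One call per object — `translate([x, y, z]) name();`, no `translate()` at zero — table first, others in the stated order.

table();
translate([274, -363, 0]) stool();
translate([274, 721, 0]) stool();
translate([-446, 179, 0]) stool();
translate([994, 179, 0]) stool();
translate([241, 131, 685]) open_box();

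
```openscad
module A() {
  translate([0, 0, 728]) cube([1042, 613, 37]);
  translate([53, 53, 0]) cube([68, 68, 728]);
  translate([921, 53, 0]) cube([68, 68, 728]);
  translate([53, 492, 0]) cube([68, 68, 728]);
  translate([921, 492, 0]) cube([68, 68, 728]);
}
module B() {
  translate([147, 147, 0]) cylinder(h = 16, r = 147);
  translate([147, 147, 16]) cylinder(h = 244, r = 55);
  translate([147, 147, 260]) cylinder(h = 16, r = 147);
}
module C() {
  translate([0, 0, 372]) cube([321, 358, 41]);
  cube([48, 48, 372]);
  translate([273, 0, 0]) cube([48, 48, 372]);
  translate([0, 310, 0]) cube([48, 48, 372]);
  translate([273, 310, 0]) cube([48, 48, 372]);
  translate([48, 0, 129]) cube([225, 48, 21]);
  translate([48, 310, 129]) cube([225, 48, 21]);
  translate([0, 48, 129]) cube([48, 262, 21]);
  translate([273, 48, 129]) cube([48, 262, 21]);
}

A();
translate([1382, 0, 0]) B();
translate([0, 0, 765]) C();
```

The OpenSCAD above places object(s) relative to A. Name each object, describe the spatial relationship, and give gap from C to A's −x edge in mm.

A is a table. B is a spool. C is a stool. The spool is on the floor beside the table on its +x side. The stool is on top of the table. The gap from the stool to the table's −x edge is 0 mm.

The stool's min-x is at 0; the table's min-x is 0; gap = 0 mm.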